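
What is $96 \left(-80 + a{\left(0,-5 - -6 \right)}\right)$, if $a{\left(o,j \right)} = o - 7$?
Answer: $-8352$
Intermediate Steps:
$a{\left(o,j \right)} = -7 + o$
$96 \left(-80 + a{\left(0,-5 - -6 \right)}\right) = 96 \left(-80 + \left(-7 + 0\right)\right) = 96 \left(-80 - 7\right) = 96 \left(-87\right) = -8352$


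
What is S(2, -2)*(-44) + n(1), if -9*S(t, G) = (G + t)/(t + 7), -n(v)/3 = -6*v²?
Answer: 18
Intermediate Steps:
n(v) = 18*v² (n(v) = -(-18)*v² = 18*v²)
S(t, G) = -(G + t)/(9*(7 + t)) (S(t, G) = -(G + t)/(9*(t + 7)) = -(G + t)/(9*(7 + t)))
S(2, -2)*(-44) + n(1) = ((-1*(-2) - 1*2)/(9*(7 + 2)))*(-44) + 18*1² = ((⅑)*(2 - 2)/9)*(-44) + 18*1 = ((⅑)*(⅑)*0)*(-44) + 18 = 0*(-44) + 18 = 0 + 18 = 18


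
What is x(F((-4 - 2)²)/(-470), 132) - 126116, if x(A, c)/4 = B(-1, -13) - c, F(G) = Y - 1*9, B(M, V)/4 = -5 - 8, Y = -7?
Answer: -126852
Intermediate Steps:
B(M, V) = -52 (B(M, V) = 4*(-5 - 8) = 4*(-13) = -52)
F(G) = -16 (F(G) = -7 - 1*9 = -7 - 9 = -16)
x(A, c) = -208 - 4*c (x(A, c) = 4*(-52 - c) = -208 - 4*c)
x(F((-4 - 2)²)/(-470), 132) - 126116 = (-208 - 4*132) - 126116 = (-208 - 528) - 126116 = -736 - 126116 = -126852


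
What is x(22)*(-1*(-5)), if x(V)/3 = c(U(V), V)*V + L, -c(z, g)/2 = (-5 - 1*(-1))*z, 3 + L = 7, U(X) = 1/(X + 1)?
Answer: 4020/23 ≈ 174.78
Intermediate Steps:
U(X) = 1/(1 + X)
L = 4 (L = -3 + 7 = 4)
c(z, g) = 8*z (c(z, g) = -2*(-5 - 1*(-1))*z = -2*(-5 + 1)*z = -(-8)*z = 8*z)
x(V) = 12 + 24*V/(1 + V) (x(V) = 3*((8/(1 + V))*V + 4) = 3*(8*V/(1 + V) + 4) = 3*(4 + 8*V/(1 + V)) = 12 + 24*V/(1 + V))
x(22)*(-1*(-5)) = (12*(1 + 3*22)/(1 + 22))*(-1*(-5)) = (12*(1 + 66)/23)*5 = (12*(1/23)*67)*5 = (804/23)*5 = 4020/23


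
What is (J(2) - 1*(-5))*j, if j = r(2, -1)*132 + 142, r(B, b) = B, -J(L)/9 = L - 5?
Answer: 12992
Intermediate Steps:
J(L) = 45 - 9*L (J(L) = -9*(L - 5) = -9*(-5 + L) = 45 - 9*L)
j = 406 (j = 2*132 + 142 = 264 + 142 = 406)
(J(2) - 1*(-5))*j = ((45 - 9*2) - 1*(-5))*406 = ((45 - 18) + 5)*406 = (27 + 5)*406 = 32*406 = 12992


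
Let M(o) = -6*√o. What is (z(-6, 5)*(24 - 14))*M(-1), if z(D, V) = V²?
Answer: -1500*I ≈ -1500.0*I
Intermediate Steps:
(z(-6, 5)*(24 - 14))*M(-1) = (5²*(24 - 14))*(-6*I) = (25*10)*(-6*I) = 250*(-6*I) = -1500*I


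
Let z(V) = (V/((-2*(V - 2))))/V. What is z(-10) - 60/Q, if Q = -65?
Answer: 301/312 ≈ 0.96474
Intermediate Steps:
z(V) = 1/(4 - 2*V) (z(V) = (V/((-2*(-2 + V))))/V = (V/(4 - 2*V))/V = 1/(4 - 2*V))
z(-10) - 60/Q = -1/(-4 + 2*(-10)) - 60/(-65) = -1/(-4 - 20) - 60*(-1/65) = -1/(-24) + 12/13 = -1*(-1/24) + 12/13 = 1/24 + 12/13 = 301/312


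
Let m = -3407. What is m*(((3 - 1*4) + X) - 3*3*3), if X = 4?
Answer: 81768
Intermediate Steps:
m*(((3 - 1*4) + X) - 3*3*3) = -3407*(((3 - 1*4) + 4) - 3*3*3) = -3407*(((3 - 4) + 4) - 9*3) = -3407*((-1 + 4) - 27) = -3407*(3 - 27) = -3407*(-24) = 81768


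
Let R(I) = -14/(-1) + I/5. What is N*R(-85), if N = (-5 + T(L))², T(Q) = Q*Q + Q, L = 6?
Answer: -4107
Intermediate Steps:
T(Q) = Q + Q² (T(Q) = Q² + Q = Q + Q²)
R(I) = 14 + I/5 (R(I) = -14*(-1) + I*(⅕) = 14 + I/5)
N = 1369 (N = (-5 + 6*(1 + 6))² = (-5 + 6*7)² = (-5 + 42)² = 37² = 1369)
N*R(-85) = 1369*(14 + (⅕)*(-85)) = 1369*(14 - 17) = 1369*(-3) = -4107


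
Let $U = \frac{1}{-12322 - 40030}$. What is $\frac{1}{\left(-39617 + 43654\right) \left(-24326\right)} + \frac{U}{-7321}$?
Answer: $- \frac{142532465}{18819285926522752} \approx -7.5737 \cdot 10^{-9}$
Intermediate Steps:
$U = - \frac{1}{52352}$ ($U = \frac{1}{-52352} = - \frac{1}{52352} \approx -1.9101 \cdot 10^{-5}$)
$\frac{1}{\left(-39617 + 43654\right) \left(-24326\right)} + \frac{U}{-7321} = \frac{1}{\left(-39617 + 43654\right) \left(-24326\right)} - \frac{1}{52352 \left(-7321\right)} = \frac{1}{4037} \left(- \frac{1}{24326}\right) - - \frac{1}{383268992} = \frac{1}{4037} \left(- \frac{1}{24326}\right) + \frac{1}{383268992} = - \frac{1}{98204062} + \frac{1}{383268992} = - \frac{142532465}{18819285926522752}$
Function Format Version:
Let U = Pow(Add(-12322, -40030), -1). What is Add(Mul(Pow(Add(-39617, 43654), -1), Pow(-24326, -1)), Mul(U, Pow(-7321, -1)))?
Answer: Rational(-142532465, 18819285926522752) ≈ -7.5737e-9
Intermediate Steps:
U = Rational(-1, 52352) (U = Pow(-52352, -1) = Rational(-1, 52352) ≈ -1.9101e-5)
Add(Mul(Pow(Add(-39617, 43654), -1), Pow(-24326, -1)), Mul(U, Pow(-7321, -1))) = Add(Mul(Pow(Add(-39617, 43654), -1), Pow(-24326, -1)), Mul(Rational(-1, 52352), Pow(-7321, -1))) = Add(Mul(Pow(4037, -1), Rational(-1, 24326)), Mul(Rational(-1, 52352), Rational(-1, 7321))) = Add(Mul(Rational(1, 4037), Rational(-1, 24326)), Rational(1, 383268992)) = Add(Rational(-1, 98204062), Rational(1, 383268992)) = Rational(-142532465, 18819285926522752)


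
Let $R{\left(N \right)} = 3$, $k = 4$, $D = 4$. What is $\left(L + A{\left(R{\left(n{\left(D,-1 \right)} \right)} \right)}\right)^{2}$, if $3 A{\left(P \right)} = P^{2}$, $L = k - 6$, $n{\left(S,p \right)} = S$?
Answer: $1$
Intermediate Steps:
$L = -2$ ($L = 4 - 6 = -2$)
$A{\left(P \right)} = \frac{P^{2}}{3}$
$\left(L + A{\left(R{\left(n{\left(D,-1 \right)} \right)} \right)}\right)^{2} = \left(-2 + \frac{3^{2}}{3}\right)^{2} = \left(-2 + \frac{1}{3} \cdot 9\right)^{2} = \left(-2 + 3\right)^{2} = 1^{2} = 1$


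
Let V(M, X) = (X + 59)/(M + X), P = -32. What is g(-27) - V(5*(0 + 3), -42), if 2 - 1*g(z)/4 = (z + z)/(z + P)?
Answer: 7915/1593 ≈ 4.9686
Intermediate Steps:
g(z) = 8 - 8*z/(-32 + z) (g(z) = 8 - 4*(z + z)/(z - 32) = 8 - 4*2*z/(-32 + z) = 8 - 8*z/(-32 + z))
V(M, X) = (59 + X)/(M + X)
g(-27) - V(5*(0 + 3), -42) = -256/(-32 - 27) - (59 - 42)/(5*(0 + 3) - 42) = -256/(-59) - 17/(5*3 - 42) = -256*(-1/59) - 17/(15 - 42) = 256/59 - 17/(-27) = 256/59 - (-1)*17/27 = 256/59 - 1*(-17/27) = 256/59 + 17/27 = 7915/1593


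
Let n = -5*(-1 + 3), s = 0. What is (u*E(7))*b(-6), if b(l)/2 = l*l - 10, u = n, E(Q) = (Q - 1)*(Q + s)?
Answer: -21840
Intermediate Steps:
E(Q) = Q*(-1 + Q) (E(Q) = (Q - 1)*(Q + 0) = (-1 + Q)*Q = Q*(-1 + Q))
n = -10 (n = -5*2 = -10)
u = -10
b(l) = -20 + 2*l**2 (b(l) = 2*(l*l - 10) = 2*(l**2 - 10) = 2*(-10 + l**2) = -20 + 2*l**2)
(u*E(7))*b(-6) = (-70*(-1 + 7))*(-20 + 2*(-6)**2) = (-70*6)*(-20 + 2*36) = (-10*42)*(-20 + 72) = -420*52 = -21840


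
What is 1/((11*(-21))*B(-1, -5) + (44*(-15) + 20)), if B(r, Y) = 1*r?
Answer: -1/409 ≈ -0.0024450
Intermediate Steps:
B(r, Y) = r
1/((11*(-21))*B(-1, -5) + (44*(-15) + 20)) = 1/((11*(-21))*(-1) + (44*(-15) + 20)) = 1/(-231*(-1) + (-660 + 20)) = 1/(231 - 640) = 1/(-409) = -1/409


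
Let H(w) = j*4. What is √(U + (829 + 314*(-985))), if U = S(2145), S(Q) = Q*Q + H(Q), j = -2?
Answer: 2*√1073139 ≈ 2071.8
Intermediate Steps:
H(w) = -8 (H(w) = -2*4 = -8)
S(Q) = -8 + Q² (S(Q) = Q*Q - 8 = Q² - 8 = -8 + Q²)
U = 4601017 (U = -8 + 2145² = -8 + 4601025 = 4601017)
√(U + (829 + 314*(-985))) = √(4601017 + (829 + 314*(-985))) = √(4601017 + (829 - 309290)) = √(4601017 - 308461) = √4292556 = 2*√1073139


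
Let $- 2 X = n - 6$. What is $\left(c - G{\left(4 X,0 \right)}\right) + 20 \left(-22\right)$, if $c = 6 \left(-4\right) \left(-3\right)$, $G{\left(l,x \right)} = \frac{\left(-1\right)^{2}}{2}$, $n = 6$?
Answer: $- \frac{737}{2} \approx -368.5$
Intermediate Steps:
$X = 0$ ($X = - \frac{6 - 6}{2} = \left(- \frac{1}{2}\right) 0 = 0$)
$G{\left(l,x \right)} = \frac{1}{2}$ ($G{\left(l,x \right)} = 1 \cdot \frac{1}{2} = \frac{1}{2}$)
$c = 72$ ($c = \left(-24\right) \left(-3\right) = 72$)
$\left(c - G{\left(4 X,0 \right)}\right) + 20 \left(-22\right) = \left(72 - \frac{1}{2}\right) + 20 \left(-22\right) = \left(72 - \frac{1}{2}\right) - 440 = \frac{143}{2} - 440 = - \frac{737}{2}$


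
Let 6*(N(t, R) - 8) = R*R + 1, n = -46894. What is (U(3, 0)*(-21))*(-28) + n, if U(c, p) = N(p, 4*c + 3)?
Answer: -20042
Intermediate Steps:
N(t, R) = 49/6 + R²/6 (N(t, R) = 8 + (R*R + 1)/6 = 8 + (R² + 1)/6 = 8 + (1 + R²)/6 = 8 + (⅙ + R²/6) = 49/6 + R²/6)
U(c, p) = 49/6 + (3 + 4*c)²/6 (U(c, p) = 49/6 + (4*c + 3)²/6 = 49/6 + (3 + 4*c)²/6)
(U(3, 0)*(-21))*(-28) + n = ((49/6 + (3 + 4*3)²/6)*(-21))*(-28) - 46894 = ((49/6 + (3 + 12)²/6)*(-21))*(-28) - 46894 = ((49/6 + (⅙)*15²)*(-21))*(-28) - 46894 = ((49/6 + (⅙)*225)*(-21))*(-28) - 46894 = ((49/6 + 75/2)*(-21))*(-28) - 46894 = ((137/3)*(-21))*(-28) - 46894 = -959*(-28) - 46894 = 26852 - 46894 = -20042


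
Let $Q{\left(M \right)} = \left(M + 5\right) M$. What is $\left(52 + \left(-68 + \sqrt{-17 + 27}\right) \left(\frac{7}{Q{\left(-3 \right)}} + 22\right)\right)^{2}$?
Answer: $\frac{33599797}{18} - \frac{511750 \sqrt{10}}{9} \approx 1.6868 \cdot 10^{6}$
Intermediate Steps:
$Q{\left(M \right)} = M \left(5 + M\right)$ ($Q{\left(M \right)} = \left(5 + M\right) M = M \left(5 + M\right)$)
$\left(52 + \left(-68 + \sqrt{-17 + 27}\right) \left(\frac{7}{Q{\left(-3 \right)}} + 22\right)\right)^{2} = \left(52 + \left(-68 + \sqrt{-17 + 27}\right) \left(\frac{7}{\left(-3\right) \left(5 - 3\right)} + 22\right)\right)^{2} = \left(52 + \left(-68 + \sqrt{10}\right) \left(\frac{7}{\left(-3\right) 2} + 22\right)\right)^{2} = \left(52 + \left(-68 + \sqrt{10}\right) \left(\frac{7}{-6} + 22\right)\right)^{2} = \left(52 + \left(-68 + \sqrt{10}\right) \left(7 \left(- \frac{1}{6}\right) + 22\right)\right)^{2} = \left(52 + \left(-68 + \sqrt{10}\right) \left(- \frac{7}{6} + 22\right)\right)^{2} = \left(52 + \left(-68 + \sqrt{10}\right) \frac{125}{6}\right)^{2} = \left(52 - \left(\frac{4250}{3} - \frac{125 \sqrt{10}}{6}\right)\right)^{2} = \left(- \frac{4094}{3} + \frac{125 \sqrt{10}}{6}\right)^{2}$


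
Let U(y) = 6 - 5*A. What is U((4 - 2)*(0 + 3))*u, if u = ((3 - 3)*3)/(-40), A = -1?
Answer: 0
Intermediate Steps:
U(y) = 11 (U(y) = 6 - 5*(-1) = 6 + 5 = 11)
u = 0 (u = (0*3)*(-1/40) = 0*(-1/40) = 0)
U((4 - 2)*(0 + 3))*u = 11*0 = 0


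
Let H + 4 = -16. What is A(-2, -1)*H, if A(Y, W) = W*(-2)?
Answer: -40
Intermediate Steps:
A(Y, W) = -2*W
H = -20 (H = -4 - 16 = -20)
A(-2, -1)*H = -2*(-1)*(-20) = 2*(-20) = -40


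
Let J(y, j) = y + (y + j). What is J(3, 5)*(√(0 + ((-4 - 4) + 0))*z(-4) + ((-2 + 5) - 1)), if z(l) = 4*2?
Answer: 22 + 176*I*√2 ≈ 22.0 + 248.9*I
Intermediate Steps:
z(l) = 8
J(y, j) = j + 2*y (J(y, j) = y + (j + y) = j + 2*y)
J(3, 5)*(√(0 + ((-4 - 4) + 0))*z(-4) + ((-2 + 5) - 1)) = (5 + 2*3)*(√(0 + ((-4 - 4) + 0))*8 + ((-2 + 5) - 1)) = (5 + 6)*(√(0 + (-8 + 0))*8 + (3 - 1)) = 11*(√(0 - 8)*8 + 2) = 11*(√(-8)*8 + 2) = 11*((2*I*√2)*8 + 2) = 11*(16*I*√2 + 2) = 11*(2 + 16*I*√2) = 22 + 176*I*√2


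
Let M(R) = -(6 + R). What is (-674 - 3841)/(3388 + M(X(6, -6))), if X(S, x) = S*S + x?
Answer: -4515/3352 ≈ -1.3470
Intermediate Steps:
X(S, x) = x + S**2 (X(S, x) = S**2 + x = x + S**2)
M(R) = -6 - R
(-674 - 3841)/(3388 + M(X(6, -6))) = (-674 - 3841)/(3388 + (-6 - (-6 + 6**2))) = -4515/(3388 + (-6 - (-6 + 36))) = -4515/(3388 + (-6 - 1*30)) = -4515/(3388 + (-6 - 30)) = -4515/(3388 - 36) = -4515/3352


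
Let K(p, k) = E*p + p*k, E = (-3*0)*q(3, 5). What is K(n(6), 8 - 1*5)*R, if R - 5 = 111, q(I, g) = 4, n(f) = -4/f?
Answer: -232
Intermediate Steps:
R = 116 (R = 5 + 111 = 116)
E = 0 (E = -3*0*4 = 0*4 = 0)
K(p, k) = k*p (K(p, k) = 0*p + p*k = 0 + k*p = k*p)
K(n(6), 8 - 1*5)*R = ((8 - 1*5)*(-4/6))*116 = ((8 - 5)*(-4*⅙))*116 = (3*(-⅔))*116 = -2*116 = -232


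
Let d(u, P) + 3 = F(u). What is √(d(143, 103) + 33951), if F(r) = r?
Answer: √34091 ≈ 184.64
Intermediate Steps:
d(u, P) = -3 + u
√(d(143, 103) + 33951) = √((-3 + 143) + 33951) = √(140 + 33951) = √34091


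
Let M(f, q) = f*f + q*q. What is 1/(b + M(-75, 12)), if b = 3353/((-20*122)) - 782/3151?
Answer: 334280/1927918999 ≈ 0.00017339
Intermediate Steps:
M(f, q) = f² + q²
b = -542321/334280 (b = 3353/(-2440) - 782*1/3151 = 3353*(-1/2440) - 34/137 = -3353/2440 - 34/137 = -542321/334280 ≈ -1.6224)
1/(b + M(-75, 12)) = 1/(-542321/334280 + ((-75)² + 12²)) = 1/(-542321/334280 + (5625 + 144)) = 1/(-542321/334280 + 5769) = 1/(1927918999/334280) = 334280/1927918999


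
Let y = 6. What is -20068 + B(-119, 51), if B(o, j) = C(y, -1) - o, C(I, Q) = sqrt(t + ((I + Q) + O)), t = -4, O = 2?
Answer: -19949 + sqrt(3) ≈ -19947.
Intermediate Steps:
C(I, Q) = sqrt(-2 + I + Q) (C(I, Q) = sqrt(-4 + ((I + Q) + 2)) = sqrt(-4 + (2 + I + Q)) = sqrt(-2 + I + Q))
B(o, j) = sqrt(3) - o (B(o, j) = sqrt(-2 + 6 - 1) - o = sqrt(3) - o)
-20068 + B(-119, 51) = -20068 + (sqrt(3) - 1*(-119)) = -20068 + (sqrt(3) + 119) = -20068 + (119 + sqrt(3)) = -19949 + sqrt(3)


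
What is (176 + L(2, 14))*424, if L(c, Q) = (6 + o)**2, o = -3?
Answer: 78440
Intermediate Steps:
L(c, Q) = 9 (L(c, Q) = (6 - 3)**2 = 3**2 = 9)
(176 + L(2, 14))*424 = (176 + 9)*424 = 185*424 = 78440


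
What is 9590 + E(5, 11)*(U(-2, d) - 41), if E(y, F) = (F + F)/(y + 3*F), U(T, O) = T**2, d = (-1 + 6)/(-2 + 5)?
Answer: 181803/19 ≈ 9568.6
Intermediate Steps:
d = 5/3 ≈ 1.6667
E(y, F) = 2*F/(y + 3*F) (E(y, F) = (2*F)/(y + 3*F) = 2*F/(y + 3*F))
9590 + E(5, 11)*(U(-2, d) - 41) = 9590 + (2*11/(5 + 3*11))*((-2)**2 - 41) = 9590 + (2*11/(5 + 33))*(4 - 41) = 9590 + (2*11/38)*(-37) = 9590 + (2*11*(1/38))*(-37) = 9590 + (11/19)*(-37) = 9590 - 407/19 = 181803/19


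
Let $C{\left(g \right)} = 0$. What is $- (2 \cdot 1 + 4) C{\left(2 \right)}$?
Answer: $0$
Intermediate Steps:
$- (2 \cdot 1 + 4) C{\left(2 \right)} = - (2 \cdot 1 + 4) 0 = - (2 + 4) 0 = \left(-1\right) 6 \cdot 0 = \left(-6\right) 0 = 0$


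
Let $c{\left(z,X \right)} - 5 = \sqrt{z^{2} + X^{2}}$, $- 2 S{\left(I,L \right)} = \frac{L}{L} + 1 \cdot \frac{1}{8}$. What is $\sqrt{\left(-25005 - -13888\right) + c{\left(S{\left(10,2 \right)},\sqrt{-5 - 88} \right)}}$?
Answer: $\frac{\sqrt{-177792 + i \sqrt{23727}}}{4} \approx 0.045664 + 105.41 i$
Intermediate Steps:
$S{\left(I,L \right)} = - \frac{9}{16}$ ($S{\left(I,L \right)} = - \frac{\frac{L}{L} + 1 \cdot \frac{1}{8}}{2} = - \frac{1 + 1 \cdot \frac{1}{8}}{2} = - \frac{1 + \frac{1}{8}}{2} = \left(- \frac{1}{2}\right) \frac{9}{8} = - \frac{9}{16}$)
$c{\left(z,X \right)} = 5 + \sqrt{X^{2} + z^{2}}$ ($c{\left(z,X \right)} = 5 + \sqrt{z^{2} + X^{2}} = 5 + \sqrt{X^{2} + z^{2}}$)
$\sqrt{\left(-25005 - -13888\right) + c{\left(S{\left(10,2 \right)},\sqrt{-5 - 88} \right)}} = \sqrt{\left(-25005 - -13888\right) + \left(5 + \sqrt{\left(\sqrt{-5 - 88}\right)^{2} + \left(- \frac{9}{16}\right)^{2}}\right)} = \sqrt{\left(-25005 + 13888\right) + \left(5 + \sqrt{\left(\sqrt{-93}\right)^{2} + \frac{81}{256}}\right)} = \sqrt{-11117 + \left(5 + \sqrt{\left(i \sqrt{93}\right)^{2} + \frac{81}{256}}\right)} = \sqrt{-11117 + \left(5 + \sqrt{-93 + \frac{81}{256}}\right)} = \sqrt{-11117 + \left(5 + \sqrt{- \frac{23727}{256}}\right)} = \sqrt{-11117 + \left(5 + \frac{i \sqrt{23727}}{16}\right)} = \sqrt{-11112 + \frac{i \sqrt{23727}}{16}}$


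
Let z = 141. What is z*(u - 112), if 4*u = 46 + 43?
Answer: -50619/4 ≈ -12655.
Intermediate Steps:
u = 89/4 (u = (46 + 43)/4 = (¼)*89 = 89/4 ≈ 22.250)
z*(u - 112) = 141*(89/4 - 112) = 141*(-359/4) = -50619/4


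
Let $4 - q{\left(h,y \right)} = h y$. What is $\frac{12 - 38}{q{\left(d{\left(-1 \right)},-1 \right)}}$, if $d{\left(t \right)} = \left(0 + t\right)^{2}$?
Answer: $- \frac{26}{5} \approx -5.2$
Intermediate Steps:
$d{\left(t \right)} = t^{2}$
$q{\left(h,y \right)} = 4 - h y$
$\frac{12 - 38}{q{\left(d{\left(-1 \right)},-1 \right)}} = \frac{12 - 38}{4 - \left(-1\right)^{2} \left(-1\right)} = - \frac{26}{4 - 1 \left(-1\right)} = - \frac{26}{4 + 1} = - \frac{26}{5}$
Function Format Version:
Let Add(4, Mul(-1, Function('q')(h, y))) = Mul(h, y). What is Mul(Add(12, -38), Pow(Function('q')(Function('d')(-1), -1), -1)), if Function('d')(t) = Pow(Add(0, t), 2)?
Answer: Rational(-26, 5) ≈ -5.2000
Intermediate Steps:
Function('d')(t) = Pow(t, 2)
Function('q')(h, y) = Add(4, Mul(-1, h, y)) (Function('q')(h, y) = Add(4, Mul(-1, Mul(h, y))) = Add(4, Mul(-1, h, y)))
Mul(Add(12, -38), Pow(Function('q')(Function('d')(-1), -1), -1)) = Mul(Add(12, -38), Pow(Add(4, Mul(-1, Pow(-1, 2), -1)), -1)) = Mul(-26, Pow(Add(4, Mul(-1, 1, -1)), -1)) = Mul(-26, Pow(Add(4, 1), -1)) = Mul(-26, Pow(5, -1)) = Mul(-26, Rational(1, 5)) = Rational(-26, 5)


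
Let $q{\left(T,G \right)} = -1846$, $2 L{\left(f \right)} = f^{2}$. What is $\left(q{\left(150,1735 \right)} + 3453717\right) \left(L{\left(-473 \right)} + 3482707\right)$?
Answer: $\frac{24815994236553}{2} \approx 1.2408 \cdot 10^{13}$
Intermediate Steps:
$L{\left(f \right)} = \frac{f^{2}}{2}$
$\left(q{\left(150,1735 \right)} + 3453717\right) \left(L{\left(-473 \right)} + 3482707\right) = \left(-1846 + 3453717\right) \left(\frac{\left(-473\right)^{2}}{2} + 3482707\right) = 3451871 \left(\frac{1}{2} \cdot 223729 + 3482707\right) = 3451871 \left(\frac{223729}{2} + 3482707\right) = 3451871 \cdot \frac{7189143}{2} = \frac{24815994236553}{2}$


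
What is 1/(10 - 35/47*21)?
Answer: -47/265 ≈ -0.17736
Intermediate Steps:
1/(10 - 35/47*21) = 1/(10 - 735/47) = 1/(-265/47) = -47/265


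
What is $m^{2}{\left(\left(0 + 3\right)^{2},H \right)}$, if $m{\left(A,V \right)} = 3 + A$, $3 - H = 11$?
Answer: $144$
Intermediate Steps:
$H = -8$ ($H = 3 - 11 = -8$)
$m^{2}{\left(\left(0 + 3\right)^{2},H \right)} = \left(3 + \left(0 + 3\right)^{2}\right)^{2} = \left(3 + 3^{2}\right)^{2} = \left(3 + 9\right)^{2} = 12^{2} = 144$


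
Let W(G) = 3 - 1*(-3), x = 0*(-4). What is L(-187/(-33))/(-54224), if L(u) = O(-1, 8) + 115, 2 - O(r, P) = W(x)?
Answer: -111/54224 ≈ -0.0020471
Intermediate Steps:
x = 0
W(G) = 6 (W(G) = 3 + 3 = 6)
O(r, P) = -4 (O(r, P) = 2 - 1*6 = 2 - 6 = -4)
L(u) = 111 (L(u) = -4 + 115 = 111)
L(-187/(-33))/(-54224) = 111/(-54224) = 111*(-1/54224) = -111/54224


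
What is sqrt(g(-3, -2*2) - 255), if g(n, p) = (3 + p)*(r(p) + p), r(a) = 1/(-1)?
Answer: 5*I*sqrt(10) ≈ 15.811*I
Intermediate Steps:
r(a) = -1
g(n, p) = (-1 + p)*(3 + p) (g(n, p) = (3 + p)*(-1 + p) = (-1 + p)*(3 + p))
sqrt(g(-3, -2*2) - 255) = sqrt((-3 + (-2*2)**2 + 2*(-2*2)) - 255) = sqrt((-3 + (-4)**2 + 2*(-4)) - 255) = sqrt((-3 + 16 - 8) - 255) = sqrt(5 - 255) = sqrt(-250) = 5*I*sqrt(10)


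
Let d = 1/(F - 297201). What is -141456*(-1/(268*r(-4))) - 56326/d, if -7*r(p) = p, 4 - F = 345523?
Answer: 2425523792127/67 ≈ 3.6202e+10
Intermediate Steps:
F = -345519 (F = 4 - 1*345523 = 4 - 345523 = -345519)
r(p) = -p/7
d = -1/642720 (d = 1/(-345519 - 297201) = 1/(-642720) = -1/642720 ≈ -1.5559e-6)
-141456*(-1/(268*r(-4))) - 56326/d = -141456/((-(-268)*(-4)/7)) - 56326/(-1/642720) = -141456/((-268*4/7)) - 56326*(-642720) = -141456/(-1072/7) + 36201846720 = -141456*(-7/1072) + 36201846720 = 61887/67 + 36201846720 = 2425523792127/67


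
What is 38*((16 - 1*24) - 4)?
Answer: -456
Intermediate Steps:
38*((16 - 1*24) - 4) = 38*((16 - 24) - 4) = 38*(-8 - 4) = 38*(-12) = -456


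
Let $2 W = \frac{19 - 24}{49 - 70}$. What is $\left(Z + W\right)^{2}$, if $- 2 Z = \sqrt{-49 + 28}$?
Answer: $\frac{\left(5 - 21 i \sqrt{21}\right)^{2}}{1764} \approx -5.2358 - 0.54554 i$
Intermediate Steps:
$W = \frac{5}{42}$ ($W = \frac{\left(19 - 24\right) \frac{1}{49 - 70}}{2} = \frac{\left(-5\right) \frac{1}{-21}}{2} = \frac{\left(-5\right) \left(- \frac{1}{21}\right)}{2} = \frac{1}{2} \cdot \frac{5}{21} = \frac{5}{42} \approx 0.11905$)
$Z = - \frac{i \sqrt{21}}{2}$ ($Z = - \frac{\sqrt{-49 + 28}}{2} = - \frac{\sqrt{-21}}{2} = - \frac{i \sqrt{21}}{2} \approx - 2.2913 i$)
$\left(Z + W\right)^{2} = \left(- \frac{i \sqrt{21}}{2} + \frac{5}{42}\right)^{2} = \left(\frac{5}{42} - \frac{i \sqrt{21}}{2}\right)^{2}$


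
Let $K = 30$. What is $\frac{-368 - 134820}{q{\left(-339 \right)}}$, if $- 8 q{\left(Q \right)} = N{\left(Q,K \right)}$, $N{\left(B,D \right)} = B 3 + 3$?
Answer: $- \frac{540752}{507} \approx -1066.6$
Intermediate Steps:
$N{\left(B,D \right)} = 3 + 3 B$ ($N{\left(B,D \right)} = 3 B + 3 = 3 + 3 B$)
$q{\left(Q \right)} = - \frac{3}{8} - \frac{3 Q}{8}$ ($q{\left(Q \right)} = - \frac{3 + 3 Q}{8} = - \frac{3}{8} - \frac{3 Q}{8}$)
$\frac{-368 - 134820}{q{\left(-339 \right)}} = \frac{-368 - 134820}{- \frac{3}{8} - - \frac{1017}{8}} = \frac{-368 - 134820}{- \frac{3}{8} + \frac{1017}{8}} = - \frac{135188}{\frac{507}{4}} = \left(-135188\right) \frac{4}{507} = - \frac{540752}{507}$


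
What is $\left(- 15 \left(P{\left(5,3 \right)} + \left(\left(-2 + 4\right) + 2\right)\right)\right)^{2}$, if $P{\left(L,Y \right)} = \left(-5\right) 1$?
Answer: $225$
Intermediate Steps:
$P{\left(L,Y \right)} = -5$
$\left(- 15 \left(P{\left(5,3 \right)} + \left(\left(-2 + 4\right) + 2\right)\right)\right)^{2} = \left(- 15 \left(-5 + \left(\left(-2 + 4\right) + 2\right)\right)\right)^{2} = \left(- 15 \left(-5 + \left(2 + 2\right)\right)\right)^{2} = \left(- 15 \left(-5 + 4\right)\right)^{2} = \left(\left(-15\right) \left(-1\right)\right)^{2} = 15^{2} = 225$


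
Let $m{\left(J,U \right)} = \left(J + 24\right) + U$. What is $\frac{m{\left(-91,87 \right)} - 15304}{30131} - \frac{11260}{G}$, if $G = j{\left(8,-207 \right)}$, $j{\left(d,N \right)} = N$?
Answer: $\frac{336111272}{6237117} \approx 53.889$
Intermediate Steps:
$G = -207$
$m{\left(J,U \right)} = 24 + J + U$ ($m{\left(J,U \right)} = \left(24 + J\right) + U = 24 + J + U$)
$\frac{m{\left(-91,87 \right)} - 15304}{30131} - \frac{11260}{G} = \frac{\left(24 - 91 + 87\right) - 15304}{30131} - \frac{11260}{-207} = \left(20 - 15304\right) \frac{1}{30131} - - \frac{11260}{207} = \left(-15284\right) \frac{1}{30131} + \frac{11260}{207} = - \frac{15284}{30131} + \frac{11260}{207} = \frac{336111272}{6237117}$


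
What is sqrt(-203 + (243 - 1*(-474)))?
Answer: sqrt(514) ≈ 22.672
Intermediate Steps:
sqrt(-203 + (243 - 1*(-474))) = sqrt(-203 + (243 + 474)) = sqrt(-203 + 717) = sqrt(514)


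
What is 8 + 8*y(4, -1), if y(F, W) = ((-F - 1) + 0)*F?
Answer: -152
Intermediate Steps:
y(F, W) = F*(-1 - F) (y(F, W) = ((-1 - F) + 0)*F = (-1 - F)*F = F*(-1 - F))
8 + 8*y(4, -1) = 8 + 8*(-1*4*(1 + 4)) = 8 + 8*(-1*4*5) = 8 + 8*(-20) = 8 - 160 = -152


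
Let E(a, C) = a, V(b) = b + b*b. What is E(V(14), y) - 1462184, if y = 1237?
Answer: -1461974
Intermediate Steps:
V(b) = b + b**2
E(V(14), y) - 1462184 = 14*(1 + 14) - 1462184 = 14*15 - 1462184 = 210 - 1462184 = -1461974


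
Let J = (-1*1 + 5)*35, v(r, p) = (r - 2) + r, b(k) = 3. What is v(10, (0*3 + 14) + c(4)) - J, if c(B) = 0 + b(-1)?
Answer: -122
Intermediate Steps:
c(B) = 3 (c(B) = 0 + 3 = 3)
v(r, p) = -2 + 2*r (v(r, p) = (-2 + r) + r = -2 + 2*r)
J = 140 (J = (-1 + 5)*35 = 4*35 = 140)
v(10, (0*3 + 14) + c(4)) - J = (-2 + 2*10) - 1*140 = (-2 + 20) - 140 = 18 - 140 = -122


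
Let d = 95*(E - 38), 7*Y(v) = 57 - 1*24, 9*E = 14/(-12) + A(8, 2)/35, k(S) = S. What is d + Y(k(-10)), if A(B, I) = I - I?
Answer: -1367453/378 ≈ -3617.6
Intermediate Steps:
A(B, I) = 0
E = -7/54 (E = (14/(-12) + 0/35)/9 = (14*(-1/12) + 0*(1/35))/9 = (-7/6 + 0)/9 = (1/9)*(-7/6) = -7/54 ≈ -0.12963)
Y(v) = 33/7 (Y(v) = (57 - 1*24)/7 = (57 - 24)/7 = (1/7)*33 = 33/7)
d = -195605/54 (d = 95*(-7/54 - 38) = 95*(-2059/54) = -195605/54 ≈ -3622.3)
d + Y(k(-10)) = -195605/54 + 33/7 = -1367453/378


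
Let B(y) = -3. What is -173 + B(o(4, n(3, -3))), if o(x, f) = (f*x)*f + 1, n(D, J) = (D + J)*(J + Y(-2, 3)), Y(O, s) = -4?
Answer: -176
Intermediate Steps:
n(D, J) = (-4 + J)*(D + J) (n(D, J) = (D + J)*(J - 4) = (D + J)*(-4 + J) = (-4 + J)*(D + J))
o(x, f) = 1 + x*f² (o(x, f) = x*f² + 1 = 1 + x*f²)
-173 + B(o(4, n(3, -3))) = -173 - 3 = -176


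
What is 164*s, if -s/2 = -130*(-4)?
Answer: -170560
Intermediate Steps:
s = -1040 (s = -(-260)*(-4) = -2*520 = -1040)
164*s = 164*(-1040) = -170560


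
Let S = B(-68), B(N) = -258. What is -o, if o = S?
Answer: 258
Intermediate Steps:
S = -258
o = -258
-o = -1*(-258) = 258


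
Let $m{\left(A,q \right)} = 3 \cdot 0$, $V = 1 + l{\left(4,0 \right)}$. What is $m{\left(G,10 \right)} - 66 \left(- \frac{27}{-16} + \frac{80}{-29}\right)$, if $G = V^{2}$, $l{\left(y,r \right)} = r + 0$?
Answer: $\frac{16401}{232} \approx 70.694$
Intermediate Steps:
$l{\left(y,r \right)} = r$
$V = 1$ ($V = 1 + 0 = 1$)
$G = 1$ ($G = 1^{2} = 1$)
$m{\left(A,q \right)} = 0$
$m{\left(G,10 \right)} - 66 \left(- \frac{27}{-16} + \frac{80}{-29}\right) = 0 - 66 \left(- \frac{27}{-16} + \frac{80}{-29}\right) = 0 - 66 \left(\left(-27\right) \left(- \frac{1}{16}\right) + 80 \left(- \frac{1}{29}\right)\right) = 0 - 66 \left(\frac{27}{16} - \frac{80}{29}\right) = 0 - - \frac{16401}{232} = 0 + \frac{16401}{232} = \frac{16401}{232}$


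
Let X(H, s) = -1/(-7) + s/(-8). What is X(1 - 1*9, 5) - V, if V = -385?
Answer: 21533/56 ≈ 384.52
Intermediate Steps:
X(H, s) = 1/7 - s/8 (X(H, s) = -1*(-1/7) + s*(-1/8) = 1/7 - s/8)
X(1 - 1*9, 5) - V = (1/7 - 1/8*5) - 1*(-385) = (1/7 - 5/8) + 385 = -27/56 + 385 = 21533/56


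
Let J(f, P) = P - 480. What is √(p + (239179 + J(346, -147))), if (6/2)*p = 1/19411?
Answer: √808949462263761/58233 ≈ 488.42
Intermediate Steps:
J(f, P) = -480 + P
p = 1/58233 (p = (⅓)/19411 = (⅓)*(1/19411) = 1/58233 ≈ 1.7172e-5)
√(p + (239179 + J(346, -147))) = √(1/58233 + (239179 + (-480 - 147))) = √(1/58233 + (239179 - 627)) = √(1/58233 + 238552) = √(13891598617/58233) = √808949462263761/58233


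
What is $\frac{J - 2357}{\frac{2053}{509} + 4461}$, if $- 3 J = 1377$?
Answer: $- \frac{716672}{1136351} \approx -0.63068$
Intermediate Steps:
$J = -459$ ($J = \left(- \frac{1}{3}\right) 1377 = -459$)
$\frac{J - 2357}{\frac{2053}{509} + 4461} = \frac{-459 - 2357}{\frac{2053}{509} + 4461} = - \frac{2816}{2053 \cdot \frac{1}{509} + 4461} = - \frac{2816}{\frac{2053}{509} + 4461} = - \frac{2816}{\frac{2272702}{509}} = \left(-2816\right) \frac{509}{2272702} = - \frac{716672}{1136351}$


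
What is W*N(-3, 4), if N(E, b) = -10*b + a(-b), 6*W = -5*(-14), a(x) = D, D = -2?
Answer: -490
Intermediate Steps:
a(x) = -2
W = 35/3 (W = (-5*(-14))/6 = (⅙)*70 = 35/3 ≈ 11.667)
N(E, b) = -2 - 10*b (N(E, b) = -10*b - 2 = -2 - 10*b)
W*N(-3, 4) = 35*(-2 - 10*4)/3 = 35*(-2 - 40)/3 = (35/3)*(-42) = -490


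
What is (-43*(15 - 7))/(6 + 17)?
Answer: -344/23 ≈ -14.957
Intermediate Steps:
(-43*(15 - 7))/(6 + 17) = -43*8/23 = -344*1/23 = -344/23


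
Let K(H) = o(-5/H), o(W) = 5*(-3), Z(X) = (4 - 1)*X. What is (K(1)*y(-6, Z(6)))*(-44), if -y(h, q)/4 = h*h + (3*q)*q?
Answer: -2661120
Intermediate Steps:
Z(X) = 3*X
y(h, q) = -12*q² - 4*h² (y(h, q) = -4*(h*h + (3*q)*q) = -4*(h² + 3*q²) = -12*q² - 4*h²)
o(W) = -15
K(H) = -15
(K(1)*y(-6, Z(6)))*(-44) = -15*(-12*(3*6)² - 4*(-6)²)*(-44) = -15*(-12*18² - 4*36)*(-44) = -15*(-12*324 - 144)*(-44) = -15*(-3888 - 144)*(-44) = -15*(-4032)*(-44) = 60480*(-44) = -2661120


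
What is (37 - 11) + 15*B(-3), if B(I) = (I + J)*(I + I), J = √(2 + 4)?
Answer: 296 - 90*√6 ≈ 75.546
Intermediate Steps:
J = √6 ≈ 2.4495
B(I) = 2*I*(I + √6) (B(I) = (I + √6)*(I + I) = (I + √6)*(2*I) = 2*I*(I + √6))
(37 - 11) + 15*B(-3) = (37 - 11) + 15*(2*(-3)*(-3 + √6)) = 26 + 15*(18 - 6*√6) = 26 + (270 - 90*√6) = 296 - 90*√6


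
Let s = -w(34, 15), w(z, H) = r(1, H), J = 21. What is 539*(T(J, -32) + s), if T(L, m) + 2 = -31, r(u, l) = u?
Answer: -18326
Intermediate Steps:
w(z, H) = 1
s = -1 (s = -1*1 = -1)
T(L, m) = -33 (T(L, m) = -2 - 31 = -33)
539*(T(J, -32) + s) = 539*(-33 - 1) = 539*(-34) = -18326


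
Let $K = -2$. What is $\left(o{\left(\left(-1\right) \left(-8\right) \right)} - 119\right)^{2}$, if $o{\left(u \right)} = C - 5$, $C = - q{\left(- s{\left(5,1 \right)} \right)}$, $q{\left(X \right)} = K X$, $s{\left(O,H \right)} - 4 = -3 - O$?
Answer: $13456$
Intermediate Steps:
$s{\left(O,H \right)} = 1 - O$ ($s{\left(O,H \right)} = 4 - \left(3 + O\right) = 1 - O$)
$q{\left(X \right)} = - 2 X$
$C = 8$ ($C = - \left(-2\right) \left(- (1 - 5)\right) = - \left(-2\right) \left(\left(-1\right) \left(-4\right)\right) = - \left(-2\right) 4 = \left(-1\right) \left(-8\right) = 8$)
$o{\left(u \right)} = 3$ ($o{\left(u \right)} = 8 - 5 = 3$)
$\left(o{\left(\left(-1\right) \left(-8\right) \right)} - 119\right)^{2} = \left(3 - 119\right)^{2} = \left(-116\right)^{2} = 13456$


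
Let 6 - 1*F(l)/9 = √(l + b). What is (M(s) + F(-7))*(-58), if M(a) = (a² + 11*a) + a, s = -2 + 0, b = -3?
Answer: -1972 + 522*I*√10 ≈ -1972.0 + 1650.7*I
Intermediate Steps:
F(l) = 54 - 9*√(-3 + l) (F(l) = 54 - 9*√(l - 3) = 54 - 9*√(-3 + l))
s = -2
M(a) = a² + 12*a
(M(s) + F(-7))*(-58) = (-2*(12 - 2) + (54 - 9*√(-3 - 7)))*(-58) = (-2*10 + (54 - 9*I*√10))*(-58) = (-20 + (54 - 9*I*√10))*(-58) = (34 - 9*I*√10)*(-58) = -1972 + 522*I*√10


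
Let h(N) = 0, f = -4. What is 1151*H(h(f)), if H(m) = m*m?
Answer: 0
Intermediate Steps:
H(m) = m**2
1151*H(h(f)) = 1151*0**2 = 1151*0 = 0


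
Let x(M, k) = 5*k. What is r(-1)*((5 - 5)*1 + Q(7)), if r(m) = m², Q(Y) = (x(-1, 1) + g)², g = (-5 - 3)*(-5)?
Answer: 2025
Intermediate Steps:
g = 40 (g = -8*(-5) = 40)
Q(Y) = 2025 (Q(Y) = (5*1 + 40)² = (5 + 40)² = 45² = 2025)
r(-1)*((5 - 5)*1 + Q(7)) = (-1)²*((5 - 5)*1 + 2025) = 1*(0*1 + 2025) = 1*(0 + 2025) = 1*2025 = 2025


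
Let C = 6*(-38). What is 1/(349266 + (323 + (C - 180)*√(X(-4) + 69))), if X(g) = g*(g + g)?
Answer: 349589/122195656057 + 408*√101/122195656057 ≈ 2.8945e-6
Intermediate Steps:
C = -228
X(g) = 2*g² (X(g) = g*(2*g) = 2*g²)
1/(349266 + (323 + (C - 180)*√(X(-4) + 69))) = 1/(349266 + (323 + (-228 - 180)*√(2*(-4)² + 69))) = 1/(349266 + (323 - 408*√(2*16 + 69))) = 1/(349266 + (323 - 408*√(32 + 69))) = 1/(349266 + (323 - 408*√101)) = 1/(349589 - 408*√101)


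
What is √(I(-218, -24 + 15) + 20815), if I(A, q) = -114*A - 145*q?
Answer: 2*√11743 ≈ 216.73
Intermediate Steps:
I(A, q) = -145*q - 114*A
√(I(-218, -24 + 15) + 20815) = √((-145*(-24 + 15) - 114*(-218)) + 20815) = √((-145*(-9) + 24852) + 20815) = √((1305 + 24852) + 20815) = √(26157 + 20815) = √46972 = 2*√11743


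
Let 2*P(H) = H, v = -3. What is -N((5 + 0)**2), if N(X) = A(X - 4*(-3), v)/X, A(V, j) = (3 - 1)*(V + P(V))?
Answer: -111/25 ≈ -4.4400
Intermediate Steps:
P(H) = H/2
A(V, j) = 3*V (A(V, j) = (3 - 1)*(V + V/2) = 2*(3*V/2) = 3*V)
N(X) = (36 + 3*X)/X (N(X) = (3*(X - 4*(-3)))/X = (3*(X + 12))/X = (3*(12 + X))/X = (36 + 3*X)/X)
-N((5 + 0)**2) = -(3 + 36/((5 + 0)**2)) = -(3 + 36/(5**2)) = -(3 + 36/25) = -1*111/25 = -111/25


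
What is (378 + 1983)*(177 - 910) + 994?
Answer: -1729619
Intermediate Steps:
(378 + 1983)*(177 - 910) + 994 = 2361*(-733) + 994 = -1730613 + 994 = -1729619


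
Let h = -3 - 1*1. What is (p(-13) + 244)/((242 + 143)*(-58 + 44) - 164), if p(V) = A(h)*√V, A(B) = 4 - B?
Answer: -122/2777 - 4*I*√13/2777 ≈ -0.043932 - 0.0051934*I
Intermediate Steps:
h = -4 (h = -3 - 1 = -4)
p(V) = 8*√V (p(V) = (4 - 1*(-4))*√V = (4 + 4)*√V = 8*√V)
(p(-13) + 244)/((242 + 143)*(-58 + 44) - 164) = (8*√(-13) + 244)/((242 + 143)*(-58 + 44) - 164) = (8*(I*√13) + 244)/(385*(-14) - 164) = (8*I*√13 + 244)/(-5390 - 164) = (244 + 8*I*√13)/(-5554) = (244 + 8*I*√13)*(-1/5554) = -122/2777 - 4*I*√13/2777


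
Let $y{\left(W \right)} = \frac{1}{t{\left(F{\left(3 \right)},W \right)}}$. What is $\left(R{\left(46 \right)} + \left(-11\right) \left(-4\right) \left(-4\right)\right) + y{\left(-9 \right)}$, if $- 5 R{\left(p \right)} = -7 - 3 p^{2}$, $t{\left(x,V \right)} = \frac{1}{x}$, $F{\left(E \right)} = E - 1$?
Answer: $1097$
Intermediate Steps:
$F{\left(E \right)} = -1 + E$
$y{\left(W \right)} = 2$ ($y{\left(W \right)} = \frac{1}{\frac{1}{-1 + 3}} = \frac{1}{\frac{1}{2}} = 2$)
$R{\left(p \right)} = \frac{7}{5} + \frac{3 p^{2}}{5}$ ($R{\left(p \right)} = - \frac{-7 - 3 p^{2}}{5} = \frac{7}{5} + \frac{3 p^{2}}{5}$)
$\left(R{\left(46 \right)} + \left(-11\right) \left(-4\right) \left(-4\right)\right) + y{\left(-9 \right)} = \left(\left(\frac{7}{5} + \frac{3 \cdot 46^{2}}{5}\right) + \left(-11\right) \left(-4\right) \left(-4\right)\right) + 2 = \left(\left(\frac{7}{5} + \frac{3}{5} \cdot 2116\right) + 44 \left(-4\right)\right) + 2 = \left(\left(\frac{7}{5} + \frac{6348}{5}\right) - 176\right) + 2 = \left(1271 - 176\right) + 2 = 1095 + 2 = 1097$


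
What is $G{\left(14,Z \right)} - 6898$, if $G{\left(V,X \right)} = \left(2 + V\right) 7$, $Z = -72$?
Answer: $-6786$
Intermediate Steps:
$G{\left(V,X \right)} = 14 + 7 V$
$G{\left(14,Z \right)} - 6898 = \left(14 + 7 \cdot 14\right) - 6898 = \left(14 + 98\right) - 6898 = 112 - 6898 = -6786$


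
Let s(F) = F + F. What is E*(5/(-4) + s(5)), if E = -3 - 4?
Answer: -245/4 ≈ -61.250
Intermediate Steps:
s(F) = 2*F
E = -7
E*(5/(-4) + s(5)) = -7*(5/(-4) + 2*5) = -7*(5*(-¼) + 10) = -7*(-5/4 + 10) = -7*35/4 = -245/4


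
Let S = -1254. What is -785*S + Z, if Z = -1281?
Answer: 983109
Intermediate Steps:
-785*S + Z = -785*(-1254) - 1281 = 984390 - 1281 = 983109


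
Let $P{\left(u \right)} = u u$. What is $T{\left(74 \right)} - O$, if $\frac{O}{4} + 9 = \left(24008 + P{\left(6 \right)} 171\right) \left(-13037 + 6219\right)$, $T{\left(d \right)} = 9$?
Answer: $822632653$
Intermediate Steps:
$P{\left(u \right)} = u^{2}$
$O = -822632644$ ($O = -36 + 4 \left(24008 + 6^{2} \cdot 171\right) \left(-13037 + 6219\right) = -36 + 4 \left(24008 + 36 \cdot 171\right) \left(-6818\right) = -36 + 4 \left(24008 + 6156\right) \left(-6818\right) = -36 + 4 \cdot 30164 \left(-6818\right) = -36 + 4 \left(-205658152\right) = -36 - 822632608 = -822632644$)
$T{\left(74 \right)} - O = 9 - -822632644 = 9 + 822632644 = 822632653$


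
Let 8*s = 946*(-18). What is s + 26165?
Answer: 48073/2 ≈ 24037.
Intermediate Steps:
s = -4257/2 (s = (946*(-18))/8 = (⅛)*(-17028) = -4257/2 ≈ -2128.5)
s + 26165 = -4257/2 + 26165 = 48073/2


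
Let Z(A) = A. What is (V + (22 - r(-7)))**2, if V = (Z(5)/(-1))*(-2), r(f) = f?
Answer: 1521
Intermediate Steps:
V = 10 (V = (5/(-1))*(-2) = (5*(-1))*(-2) = -5*(-2) = 10)
(V + (22 - r(-7)))**2 = (10 + (22 - 1*(-7)))**2 = (10 + (22 + 7))**2 = (10 + 29)**2 = 39**2 = 1521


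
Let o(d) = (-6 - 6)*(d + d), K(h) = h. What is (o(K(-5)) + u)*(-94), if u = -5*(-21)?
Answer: -21150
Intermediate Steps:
o(d) = -24*d
u = 105
(o(K(-5)) + u)*(-94) = (-24*(-5) + 105)*(-94) = (120 + 105)*(-94) = 225*(-94) = -21150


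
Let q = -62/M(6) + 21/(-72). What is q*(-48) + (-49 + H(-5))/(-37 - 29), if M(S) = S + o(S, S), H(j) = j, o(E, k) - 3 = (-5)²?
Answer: 19139/187 ≈ 102.35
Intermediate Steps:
o(E, k) = 28 (o(E, k) = 3 + (-5)² = 3 + 25 = 28)
M(S) = 28 + S (M(S) = S + 28 = 28 + S)
q = -863/408 (q = -62/(28 + 6) + 21/(-72) = -62/34 + 21*(-1/72) = -62*1/34 - 7/24 = -31/17 - 7/24 = -863/408 ≈ -2.1152)
q*(-48) + (-49 + H(-5))/(-37 - 29) = -863/408*(-48) + (-49 - 5)/(-37 - 29) = 1726/17 - 54/(-66) = 1726/17 - 54*(-1/66) = 1726/17 + 9/11 = 19139/187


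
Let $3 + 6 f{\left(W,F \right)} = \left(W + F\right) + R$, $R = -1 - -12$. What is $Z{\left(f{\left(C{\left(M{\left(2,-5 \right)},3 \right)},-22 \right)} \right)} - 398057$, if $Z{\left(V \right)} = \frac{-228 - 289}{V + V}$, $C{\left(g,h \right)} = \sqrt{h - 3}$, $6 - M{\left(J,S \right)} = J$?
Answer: $- \frac{5571247}{14} \approx -3.9795 \cdot 10^{5}$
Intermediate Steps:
$M{\left(J,S \right)} = 6 - J$
$C{\left(g,h \right)} = \sqrt{-3 + h}$
$R = 11$ ($R = -1 + 12 = 11$)
$f{\left(W,F \right)} = \frac{4}{3} + \frac{F}{6} + \frac{W}{6}$ ($f{\left(W,F \right)} = - \frac{1}{2} + \frac{\left(W + F\right) + 11}{6} = - \frac{1}{2} + \frac{\left(F + W\right) + 11}{6} = - \frac{1}{2} + \frac{11 + F + W}{6} = - \frac{1}{2} + \left(\frac{11}{6} + \frac{F}{6} + \frac{W}{6}\right) = \frac{4}{3} + \frac{F}{6} + \frac{W}{6}$)
$Z{\left(V \right)} = - \frac{517}{2 V}$
$Z{\left(f{\left(C{\left(M{\left(2,-5 \right)},3 \right)},-22 \right)} \right)} - 398057 = - \frac{517}{2 \left(\frac{4}{3} + \frac{1}{6} \left(-22\right) + \frac{\sqrt{-3 + 3}}{6}\right)} - 398057 = - \frac{517}{2 \left(\frac{4}{3} - \frac{11}{3} + \frac{\sqrt{0}}{6}\right)} - 398057 = - \frac{517}{2 \left(\frac{4}{3} - \frac{11}{3} + \frac{1}{6} \cdot 0\right)} - 398057 = - \frac{517}{2 \left(\frac{4}{3} - \frac{11}{3} + 0\right)} - 398057 = - \frac{517}{2 \left(- \frac{7}{3}\right)} - 398057 = \left(- \frac{517}{2}\right) \left(- \frac{3}{7}\right) - 398057 = \frac{1551}{14} - 398057 = - \frac{5571247}{14}$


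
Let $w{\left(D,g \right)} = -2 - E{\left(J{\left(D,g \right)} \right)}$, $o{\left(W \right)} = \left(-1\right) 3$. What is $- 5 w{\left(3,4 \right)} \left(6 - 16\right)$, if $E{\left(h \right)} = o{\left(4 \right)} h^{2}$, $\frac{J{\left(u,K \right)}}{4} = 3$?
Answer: $21500$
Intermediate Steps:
$J{\left(u,K \right)} = 12$ ($J{\left(u,K \right)} = 4 \cdot 3 = 12$)
$o{\left(W \right)} = -3$
$E{\left(h \right)} = - 3 h^{2}$
$w{\left(D,g \right)} = 430$ ($w{\left(D,g \right)} = -2 - - 3 \cdot 12^{2} = -2 - \left(-3\right) 144 = -2 - -432 = -2 + 432 = 430$)
$- 5 w{\left(3,4 \right)} \left(6 - 16\right) = \left(-5\right) 430 \left(6 - 16\right) = \left(-2150\right) \left(-10\right) = 21500$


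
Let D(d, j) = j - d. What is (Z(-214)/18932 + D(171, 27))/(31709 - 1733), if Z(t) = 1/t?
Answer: -583408513/121446205248 ≈ -0.0048038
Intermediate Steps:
(Z(-214)/18932 + D(171, 27))/(31709 - 1733) = (1/(-214*18932) + (27 - 1*171))/(31709 - 1733) = (-1/214*1/18932 + (27 - 171))/29976 = (-1/4051448 - 144)*(1/29976) = -583408513/4051448*1/29976 = -583408513/121446205248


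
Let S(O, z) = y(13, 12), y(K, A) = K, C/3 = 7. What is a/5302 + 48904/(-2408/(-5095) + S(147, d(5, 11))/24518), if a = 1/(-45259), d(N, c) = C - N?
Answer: 112765159073810523657/1091012687584094 ≈ 1.0336e+5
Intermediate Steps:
C = 21 (C = 3*7 = 21)
d(N, c) = 21 - N
S(O, z) = 13
a = -1/45259 ≈ -2.2095e-5
a/5302 + 48904/(-2408/(-5095) + S(147, d(5, 11))/24518) = -1/45259/5302 + 48904/(-2408/(-5095) + 13/24518) = -1/45259*1/5302 + 48904/(-2408*(-1/5095) + 13*(1/24518)) = -1/239963218 + 48904/(2408/5095 + 1/1886) = -1/239963218 + 48904/(4546583/9609170) = -1/239963218 + 48904*(9609170/4546583) = -1/239963218 + 469926849680/4546583 = 112765159073810523657/1091012687584094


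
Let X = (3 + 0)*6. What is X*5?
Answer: 90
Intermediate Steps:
X = 18 (X = 3*6 = 18)
X*5 = 18*5 = 90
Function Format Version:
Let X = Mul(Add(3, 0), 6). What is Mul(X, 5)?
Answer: 90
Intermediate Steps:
X = 18 (X = Mul(3, 6) = 18)
Mul(X, 5) = Mul(18, 5) = 90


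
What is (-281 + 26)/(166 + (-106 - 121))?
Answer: 255/61 ≈ 4.1803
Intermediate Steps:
(-281 + 26)/(166 + (-106 - 121)) = -255/(166 - 227) = -255/(-61) = -255*(-1/61) = 255/61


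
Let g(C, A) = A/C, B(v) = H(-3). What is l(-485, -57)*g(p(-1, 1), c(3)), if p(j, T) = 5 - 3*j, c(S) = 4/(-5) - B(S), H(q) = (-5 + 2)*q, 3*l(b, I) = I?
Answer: 931/40 ≈ 23.275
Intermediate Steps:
l(b, I) = I/3
H(q) = -3*q
B(v) = 9 (B(v) = -3*(-3) = 9)
c(S) = -49/5 (c(S) = 4/(-5) - 1*9 = 4*(-⅕) - 9 = -⅘ - 9 = -49/5)
l(-485, -57)*g(p(-1, 1), c(3)) = ((⅓)*(-57))*(-49/(5*(5 - 3*(-1)))) = -(-931)/(5*(5 + 3)) = -(-931)/(5*8) = -19*(-49/40) = 931/40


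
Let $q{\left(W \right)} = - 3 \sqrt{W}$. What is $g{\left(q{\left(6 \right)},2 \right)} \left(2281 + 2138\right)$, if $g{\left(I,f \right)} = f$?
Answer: $8838$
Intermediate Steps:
$g{\left(q{\left(6 \right)},2 \right)} \left(2281 + 2138\right) = 2 \left(2281 + 2138\right) = 2 \cdot 4419 = 8838$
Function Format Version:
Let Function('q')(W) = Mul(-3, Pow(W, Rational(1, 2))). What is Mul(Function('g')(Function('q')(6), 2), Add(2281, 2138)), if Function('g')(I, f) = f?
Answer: 8838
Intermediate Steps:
Mul(Function('g')(Function('q')(6), 2), Add(2281, 2138)) = Mul(2, Add(2281, 2138)) = Mul(2, 4419) = 8838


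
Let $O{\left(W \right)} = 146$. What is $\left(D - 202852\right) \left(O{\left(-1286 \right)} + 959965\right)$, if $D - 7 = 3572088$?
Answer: $3234847265973$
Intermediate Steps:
$D = 3572095$ ($D = 7 + 3572088 = 3572095$)
$\left(D - 202852\right) \left(O{\left(-1286 \right)} + 959965\right) = \left(3572095 - 202852\right) \left(146 + 959965\right) = 3369243 \cdot 960111 = 3234847265973$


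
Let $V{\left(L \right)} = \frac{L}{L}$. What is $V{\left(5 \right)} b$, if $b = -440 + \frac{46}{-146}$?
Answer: $- \frac{32143}{73} \approx -440.31$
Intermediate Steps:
$V{\left(L \right)} = 1$
$b = - \frac{32143}{73}$ ($b = -440 + 46 \left(- \frac{1}{146}\right) = -440 - \frac{23}{73} = - \frac{32143}{73} \approx -440.31$)
$V{\left(5 \right)} b = 1 \left(- \frac{32143}{73}\right) = - \frac{32143}{73}$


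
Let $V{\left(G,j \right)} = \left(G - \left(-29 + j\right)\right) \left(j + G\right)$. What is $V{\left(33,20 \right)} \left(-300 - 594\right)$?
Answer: $-1990044$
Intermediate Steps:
$V{\left(G,j \right)} = \left(G + j\right) \left(29 + G - j\right)$ ($V{\left(G,j \right)} = \left(29 + G - j\right) \left(G + j\right) = \left(G + j\right) \left(29 + G - j\right)$)
$V{\left(33,20 \right)} \left(-300 - 594\right) = \left(33^{2} - 20^{2} + 29 \cdot 33 + 29 \cdot 20\right) \left(-300 - 594\right) = \left(1089 - 400 + 957 + 580\right) \left(-894\right) = 2226 \left(-894\right) = -1990044$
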